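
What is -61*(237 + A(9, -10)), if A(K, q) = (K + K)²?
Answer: -34221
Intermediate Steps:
A(K, q) = 4*K² (A(K, q) = (2*K)² = 4*K²)
-61*(237 + A(9, -10)) = -61*(237 + 4*9²) = -61*(237 + 4*81) = -61*(237 + 324) = -61*561 = -34221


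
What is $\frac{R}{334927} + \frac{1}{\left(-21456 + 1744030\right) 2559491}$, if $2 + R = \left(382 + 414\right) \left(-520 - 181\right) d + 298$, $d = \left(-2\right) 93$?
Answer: $\frac{10641633742048939565}{34341020629557026} \approx 309.88$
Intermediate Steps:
$d = -186$
$R = 103787552$ ($R = -2 + \left(\left(382 + 414\right) \left(-520 - 181\right) \left(-186\right) + 298\right) = -2 + \left(796 \left(-701\right) \left(-186\right) + 298\right) = -2 + \left(\left(-557996\right) \left(-186\right) + 298\right) = -2 + \left(103787256 + 298\right) = -2 + 103787554 = 103787552$)
$\frac{R}{334927} + \frac{1}{\left(-21456 + 1744030\right) 2559491} = \frac{103787552}{334927} + \frac{1}{\left(-21456 + 1744030\right) 2559491} = 103787552 \cdot \frac{1}{334927} + \frac{1}{1722574} \cdot \frac{1}{2559491} = \frac{2413664}{7789} + \frac{1}{1722574} \cdot \frac{1}{2559491} = \frac{2413664}{7789} + \frac{1}{4408912649834} = \frac{10641633742048939565}{34341020629557026}$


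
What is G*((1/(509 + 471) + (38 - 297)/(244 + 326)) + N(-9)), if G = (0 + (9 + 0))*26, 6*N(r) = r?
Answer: -851097/1862 ≈ -457.09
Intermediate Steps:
N(r) = r/6
G = 234 (G = (0 + 9)*26 = 9*26 = 234)
G*((1/(509 + 471) + (38 - 297)/(244 + 326)) + N(-9)) = 234*((1/(509 + 471) + (38 - 297)/(244 + 326)) + (⅙)*(-9)) = 234*((1/980 - 259/570) - 3/2) = 234*(-5065/11172 - 3/2) = 234*(-21823/11172) = -851097/1862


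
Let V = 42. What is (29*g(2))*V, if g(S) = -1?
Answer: -1218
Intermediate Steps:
(29*g(2))*V = (29*(-1))*42 = -29*42 = -1218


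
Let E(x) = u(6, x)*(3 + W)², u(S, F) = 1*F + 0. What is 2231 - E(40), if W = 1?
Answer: 1591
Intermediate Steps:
u(S, F) = F (u(S, F) = F + 0 = F)
E(x) = 16*x (E(x) = x*(3 + 1)² = x*4² = x*16 = 16*x)
2231 - E(40) = 2231 - 16*40 = 2231 - 1*640 = 2231 - 640 = 1591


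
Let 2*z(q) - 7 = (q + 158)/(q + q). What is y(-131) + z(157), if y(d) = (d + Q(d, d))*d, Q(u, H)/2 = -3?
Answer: 11273229/628 ≈ 17951.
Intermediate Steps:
Q(u, H) = -6 (Q(u, H) = 2*(-3) = -6)
z(q) = 7/2 + (158 + q)/(4*q) (z(q) = 7/2 + ((q + 158)/(q + q))/2 = 7/2 + ((158 + q)/((2*q)))/2 = 7/2 + ((158 + q)*(1/(2*q)))/2 = 7/2 + ((158 + q)/(2*q))/2 = 7/2 + (158 + q)/(4*q))
y(d) = d*(-6 + d) (y(d) = (d - 6)*d = (-6 + d)*d = d*(-6 + d))
y(-131) + z(157) = -131*(-6 - 131) + (1/4)*(158 + 15*157)/157 = -131*(-137) + (1/4)*(1/157)*(158 + 2355) = 17947 + (1/4)*(1/157)*2513 = 17947 + 2513/628 = 11273229/628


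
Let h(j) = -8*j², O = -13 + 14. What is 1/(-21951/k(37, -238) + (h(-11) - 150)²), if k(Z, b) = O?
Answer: 1/1227973 ≈ 8.1435e-7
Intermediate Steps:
O = 1
k(Z, b) = 1
1/(-21951/k(37, -238) + (h(-11) - 150)²) = 1/(-21951/1 + (-8*(-11)² - 150)²) = 1/(-21951*1 + (-8*121 - 150)²) = 1/(-21951 + (-968 - 150)²) = 1/(-21951 + (-1118)²) = 1/(-21951 + 1249924) = 1/1227973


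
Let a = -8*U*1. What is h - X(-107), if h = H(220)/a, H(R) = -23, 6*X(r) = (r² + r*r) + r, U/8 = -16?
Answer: -3889687/1024 ≈ -3798.5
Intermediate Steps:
U = -128 (U = 8*(-16) = -128)
a = 1024 (a = -8*(-128)*1 = 1024*1 = 1024)
X(r) = r²/3 + r/6 (X(r) = ((r² + r*r) + r)/6 = ((r² + r²) + r)/6 = (2*r² + r)/6 = (r + 2*r²)/6 = r²/3 + r/6)
h = -23/1024 ≈ -0.022461
h - X(-107) = -23/1024 - (-107)*(1 + 2*(-107))/6 = -23/1024 - (-107)*(1 - 214)/6 = -23/1024 - (-107)*(-213)/6 = -23/1024 - 1*7597/2 = -23/1024 - 7597/2 = -3889687/1024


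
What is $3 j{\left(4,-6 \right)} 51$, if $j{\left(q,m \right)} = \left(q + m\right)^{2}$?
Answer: $612$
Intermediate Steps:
$j{\left(q,m \right)} = \left(m + q\right)^{2}$
$3 j{\left(4,-6 \right)} 51 = 3 \left(-6 + 4\right)^{2} \cdot 51 = 3 \left(-2\right)^{2} \cdot 51 = 3 \cdot 4 \cdot 51 = 12 \cdot 51 = 612$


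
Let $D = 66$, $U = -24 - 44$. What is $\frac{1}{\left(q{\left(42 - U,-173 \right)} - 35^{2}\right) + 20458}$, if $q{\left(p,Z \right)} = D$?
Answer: $\frac{1}{19299} \approx 5.1816 \cdot 10^{-5}$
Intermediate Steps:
$U = -68$
$q{\left(p,Z \right)} = 66$
$\frac{1}{\left(q{\left(42 - U,-173 \right)} - 35^{2}\right) + 20458} = \frac{1}{\left(66 - 35^{2}\right) + 20458} = \frac{1}{\left(66 - 1225\right) + 20458} = \frac{1}{-1159 + 20458} = \frac{1}{19299}$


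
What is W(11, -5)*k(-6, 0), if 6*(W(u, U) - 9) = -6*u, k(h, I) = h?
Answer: 12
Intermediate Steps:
W(u, U) = 9 - u (W(u, U) = 9 + (-6*u)/6 = 9 - u)
W(11, -5)*k(-6, 0) = (9 - 1*11)*(-6) = (9 - 11)*(-6) = -2*(-6) = 12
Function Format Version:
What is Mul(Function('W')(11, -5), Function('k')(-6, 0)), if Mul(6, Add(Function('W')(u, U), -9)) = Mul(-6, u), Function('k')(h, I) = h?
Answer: 12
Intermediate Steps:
Function('W')(u, U) = Add(9, Mul(-1, u)) (Function('W')(u, U) = Add(9, Mul(Rational(1, 6), Mul(-6, u))) = Add(9, Mul(-1, u)))
Mul(Function('W')(11, -5), Function('k')(-6, 0)) = Mul(Add(9, Mul(-1, 11)), -6) = Mul(Add(9, -11), -6) = Mul(-2, -6) = 12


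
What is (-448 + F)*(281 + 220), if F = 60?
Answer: -194388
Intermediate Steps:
(-448 + F)*(281 + 220) = (-448 + 60)*(281 + 220) = -388*501 = -194388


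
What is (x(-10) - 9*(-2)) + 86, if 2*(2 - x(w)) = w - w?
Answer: 106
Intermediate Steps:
x(w) = 2 (x(w) = 2 - (w - w)/2 = 2 - 1/2*0 = 2 + 0 = 2)
(x(-10) - 9*(-2)) + 86 = (2 - 9*(-2)) + 86 = (2 + 18) + 86 = 20 + 86 = 106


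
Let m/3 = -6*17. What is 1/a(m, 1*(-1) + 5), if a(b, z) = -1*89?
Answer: -1/89 ≈ -0.011236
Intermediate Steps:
m = -306 (m = 3*(-6*17) = 3*(-102) = -306)
a(b, z) = -89
1/a(m, 1*(-1) + 5) = 1/(-89) = -1/89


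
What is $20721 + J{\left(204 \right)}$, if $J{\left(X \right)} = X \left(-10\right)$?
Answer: $18681$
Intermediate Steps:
$J{\left(X \right)} = - 10 X$
$20721 + J{\left(204 \right)} = 20721 - 2040 = 18681$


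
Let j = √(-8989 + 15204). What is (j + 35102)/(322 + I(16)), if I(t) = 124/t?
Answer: 140408/1319 + 4*√6215/1319 ≈ 106.69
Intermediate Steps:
j = √6215 ≈ 78.835
(j + 35102)/(322 + I(16)) = (√6215 + 35102)/(322 + 124/16) = (35102 + √6215)/(322 + 124*(1/16)) = (35102 + √6215)/(322 + 31/4) = (35102 + √6215)/(1319/4) = (35102 + √6215)*(4/1319) = 140408/1319 + 4*√6215/1319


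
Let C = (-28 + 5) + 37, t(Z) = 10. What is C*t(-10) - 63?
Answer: 77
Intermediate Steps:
C = 14 (C = -23 + 37 = 14)
C*t(-10) - 63 = 14*10 - 63 = 140 - 63 = 77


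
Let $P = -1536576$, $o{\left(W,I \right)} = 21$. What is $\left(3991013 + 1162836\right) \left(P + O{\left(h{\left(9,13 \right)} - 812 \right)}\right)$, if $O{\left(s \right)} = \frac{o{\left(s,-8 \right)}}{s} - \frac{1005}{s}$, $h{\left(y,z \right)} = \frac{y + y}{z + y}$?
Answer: $- \frac{70663685731515576}{8923} \approx -7.9193 \cdot 10^{12}$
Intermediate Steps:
$h{\left(y,z \right)} = \frac{2 y}{y + z}$
$O{\left(s \right)} = - \frac{984}{s}$ ($O{\left(s \right)} = \frac{21}{s} - \frac{1005}{s} = - \frac{984}{s}$)
$\left(3991013 + 1162836\right) \left(P + O{\left(h{\left(9,13 \right)} - 812 \right)}\right) = \left(3991013 + 1162836\right) \left(-1536576 - \frac{984}{2 \cdot 9 \frac{1}{9 + 13} - 812}\right) = 5153849 \left(-1536576 - \frac{984}{2 \cdot 9 \cdot \frac{1}{22} - 812}\right) = 5153849 \left(-1536576 - \frac{984}{\frac{9}{11} - 812}\right) = 5153849 \left(-1536576 - \frac{984}{- \frac{8923}{11}}\right) = 5153849 \left(-1536576 - - \frac{10824}{8923}\right) = 5153849 \left(-1536576 + \frac{10824}{8923}\right) = 5153849 \left(- \frac{13710856824}{8923}\right) = - \frac{70663685731515576}{8923}$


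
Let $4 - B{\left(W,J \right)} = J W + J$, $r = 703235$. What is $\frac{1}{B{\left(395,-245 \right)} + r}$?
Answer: $\frac{1}{800259} \approx 1.2496 \cdot 10^{-6}$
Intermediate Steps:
$B{\left(W,J \right)} = 4 - J - J W$ ($B{\left(W,J \right)} = 4 - \left(J W + J\right) = 4 - \left(J + J W\right) = 4 - J - J W$)
$\frac{1}{B{\left(395,-245 \right)} + r} = \frac{1}{\left(4 - -245 - \left(-245\right) 395\right) + 703235} = \frac{1}{\left(4 + 245 + 96775\right) + 703235} = \frac{1}{97024 + 703235} = \frac{1}{800259}$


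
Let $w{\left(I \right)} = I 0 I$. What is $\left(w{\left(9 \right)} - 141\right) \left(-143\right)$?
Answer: $20163$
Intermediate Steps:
$w{\left(I \right)} = 0$ ($w{\left(I \right)} = 0 I = 0$)
$\left(w{\left(9 \right)} - 141\right) \left(-143\right) = \left(0 - 141\right) \left(-143\right) = \left(-141\right) \left(-143\right) = 20163$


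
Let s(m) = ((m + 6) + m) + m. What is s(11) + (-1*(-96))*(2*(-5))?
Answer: -921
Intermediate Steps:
s(m) = 6 + 3*m (s(m) = ((6 + m) + m) + m = (6 + 2*m) + m = 6 + 3*m)
s(11) + (-1*(-96))*(2*(-5)) = (6 + 3*11) + (-1*(-96))*(2*(-5)) = (6 + 33) + 96*(-10) = 39 - 960 = -921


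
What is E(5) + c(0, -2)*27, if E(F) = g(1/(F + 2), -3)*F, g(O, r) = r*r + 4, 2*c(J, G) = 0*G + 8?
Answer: 173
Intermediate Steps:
c(J, G) = 4 (c(J, G) = (0*G + 8)/2 = (0 + 8)/2 = (½)*8 = 4)
g(O, r) = 4 + r² (g(O, r) = r² + 4 = 4 + r²)
E(F) = 13*F (E(F) = (4 + (-3)²)*F = (4 + 9)*F = 13*F)
E(5) + c(0, -2)*27 = 13*5 + 4*27 = 65 + 108 = 173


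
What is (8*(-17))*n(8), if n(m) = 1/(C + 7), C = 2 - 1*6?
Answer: -136/3 ≈ -45.333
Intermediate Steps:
C = -4 (C = 2 - 6 = -4)
n(m) = 1/3 (n(m) = 1/(-4 + 7) = 1/3)
(8*(-17))*n(8) = (8*(-17))*(1/3) = -136*1/3 = -136/3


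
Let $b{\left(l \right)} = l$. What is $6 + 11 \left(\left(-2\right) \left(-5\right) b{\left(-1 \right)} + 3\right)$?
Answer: $-71$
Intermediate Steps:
$6 + 11 \left(\left(-2\right) \left(-5\right) b{\left(-1 \right)} + 3\right) = 6 + 11 \left(\left(-2\right) \left(-5\right) \left(-1\right) + 3\right) = 6 + 11 \left(10 \left(-1\right) + 3\right) = 6 + 11 \left(-10 + 3\right) = 6 + 11 \left(-7\right) = 6 - 77 = -71$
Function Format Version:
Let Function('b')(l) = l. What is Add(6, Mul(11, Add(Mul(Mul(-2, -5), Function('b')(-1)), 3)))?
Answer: -71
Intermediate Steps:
Add(6, Mul(11, Add(Mul(Mul(-2, -5), Function('b')(-1)), 3))) = Add(6, Mul(11, Add(Mul(Mul(-2, -5), -1), 3))) = Add(6, Mul(11, Add(Mul(10, -1), 3))) = Add(6, Mul(11, Add(-10, 3))) = Add(6, Mul(11, -7)) = Add(6, -77) = -71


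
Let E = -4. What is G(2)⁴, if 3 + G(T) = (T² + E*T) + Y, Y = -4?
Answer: 14641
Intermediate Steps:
G(T) = -7 + T² - 4*T (G(T) = -3 + ((T² - 4*T) - 4) = -3 + (-4 + T² - 4*T) = -7 + T² - 4*T)
G(2)⁴ = (-7 + 2² - 4*2)⁴ = (-7 + 4 - 8)⁴ = (-11)⁴ = 14641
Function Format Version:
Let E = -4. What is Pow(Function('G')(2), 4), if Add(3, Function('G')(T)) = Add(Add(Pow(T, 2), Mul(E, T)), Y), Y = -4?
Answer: 14641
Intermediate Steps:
Function('G')(T) = Add(-7, Pow(T, 2), Mul(-4, T)) (Function('G')(T) = Add(-3, Add(Add(Pow(T, 2), Mul(-4, T)), -4)) = Add(-3, Add(-4, Pow(T, 2), Mul(-4, T))) = Add(-7, Pow(T, 2), Mul(-4, T)))
Pow(Function('G')(2), 4) = Pow(Add(-7, Pow(2, 2), Mul(-4, 2)), 4) = Pow(Add(-7, 4, -8), 4) = Pow(-11, 4) = 14641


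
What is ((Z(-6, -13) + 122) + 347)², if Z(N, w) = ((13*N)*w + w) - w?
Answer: 2199289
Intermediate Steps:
Z(N, w) = 13*N*w (Z(N, w) = (13*N*w + w) - w = (w + 13*N*w) - w = 13*N*w)
((Z(-6, -13) + 122) + 347)² = ((13*(-6)*(-13) + 122) + 347)² = ((1014 + 122) + 347)² = (1136 + 347)² = 1483² = 2199289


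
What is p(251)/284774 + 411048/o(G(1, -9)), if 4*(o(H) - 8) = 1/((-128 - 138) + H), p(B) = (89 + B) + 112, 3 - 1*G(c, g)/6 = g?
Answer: 15139215088586/294598703 ≈ 51389.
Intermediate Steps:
G(c, g) = 18 - 6*g
p(B) = 201 + B
o(H) = 8 + 1/(4*(-266 + H)) (o(H) = 8 + 1/(4*((-128 - 138) + H)) = 8 + 1/(4*(-266 + H)))
p(251)/284774 + 411048/o(G(1, -9)) = (201 + 251)/284774 + 411048/(((-8511 + 32*(18 - 6*(-9)))/(4*(-266 + (18 - 6*(-9)))))) = 452*(1/284774) + 411048/(((-8511 + 32*(18 + 54))/(4*(-266 + (18 + 54))))) = 226/142387 + 411048/(((-8511 + 32*72)/(4*(-266 + 72)))) = 226/142387 + 411048/(((1/4)*(-8511 + 2304)/(-194))) = 226/142387 + 411048/(((1/4)*(-1/194)*(-6207))) = 226/142387 + 411048/(6207/776) = 226/142387 + 411048*(776/6207) = 226/142387 + 106324416/2069 = 15139215088586/294598703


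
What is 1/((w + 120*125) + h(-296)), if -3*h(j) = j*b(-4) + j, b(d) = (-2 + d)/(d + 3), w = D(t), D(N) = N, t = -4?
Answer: 3/47060 ≈ 6.3748e-5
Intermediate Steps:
w = -4
b(d) = (-2 + d)/(3 + d)
h(j) = -7*j/3 (h(j) = -(j*((-2 - 4)/(3 - 4)) + j)/3 = -(j*(-6/(-1)) + j)/3 = -(j*(-1*(-6)) + j)/3 = -(j*6 + j)/3 = -(6*j + j)/3 = -7*j/3)
1/((w + 120*125) + h(-296)) = 1/((-4 + 120*125) - 7/3*(-296)) = 1/((-4 + 15000) + 2072/3) = 1/(14996 + 2072/3) = 1/(47060/3) = 3/47060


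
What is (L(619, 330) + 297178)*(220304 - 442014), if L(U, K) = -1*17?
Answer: -65883565310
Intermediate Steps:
L(U, K) = -17
(L(619, 330) + 297178)*(220304 - 442014) = (-17 + 297178)*(220304 - 442014) = 297161*(-221710) = -65883565310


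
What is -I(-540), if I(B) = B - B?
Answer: 0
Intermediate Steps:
I(B) = 0
-I(-540) = -1*0 = 0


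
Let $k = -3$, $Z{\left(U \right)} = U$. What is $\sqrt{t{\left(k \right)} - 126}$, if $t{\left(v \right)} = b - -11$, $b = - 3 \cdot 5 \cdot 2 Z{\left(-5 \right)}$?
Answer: $\sqrt{35} \approx 5.9161$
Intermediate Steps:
$b = 150$ ($b = - 3 \cdot 5 \cdot 2 \left(-5\right) = \left(-3\right) 10 \left(-5\right) = \left(-30\right) \left(-5\right) = 150$)
$t{\left(v \right)} = 161$ ($t{\left(v \right)} = 150 - -11 = 150 + 11 = 161$)
$\sqrt{t{\left(k \right)} - 126} = \sqrt{161 - 126} = \sqrt{35}$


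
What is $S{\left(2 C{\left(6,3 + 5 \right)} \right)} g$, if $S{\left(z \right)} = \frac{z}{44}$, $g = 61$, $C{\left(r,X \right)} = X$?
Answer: $\frac{244}{11} \approx 22.182$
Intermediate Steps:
$S{\left(z \right)} = \frac{z}{44}$ ($S{\left(z \right)} = z \frac{1}{44} = \frac{z}{44}$)
$S{\left(2 C{\left(6,3 + 5 \right)} \right)} g = \frac{2 \left(3 + 5\right)}{44} \cdot 61 = \frac{2 \cdot 8}{44} \cdot 61 = \frac{1}{44} \cdot 16 \cdot 61 = \frac{4}{11} \cdot 61 = \frac{244}{11}$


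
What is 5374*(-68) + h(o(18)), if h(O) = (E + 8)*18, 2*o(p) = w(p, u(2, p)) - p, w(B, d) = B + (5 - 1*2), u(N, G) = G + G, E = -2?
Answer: -365324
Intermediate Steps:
u(N, G) = 2*G
w(B, d) = 3 + B (w(B, d) = B + (5 - 2) = B + 3 = 3 + B)
o(p) = 3/2 (o(p) = ((3 + p) - p)/2 = (1/2)*3 = 3/2)
h(O) = 108 (h(O) = (-2 + 8)*18 = 6*18 = 108)
5374*(-68) + h(o(18)) = 5374*(-68) + 108 = -365432 + 108 = -365324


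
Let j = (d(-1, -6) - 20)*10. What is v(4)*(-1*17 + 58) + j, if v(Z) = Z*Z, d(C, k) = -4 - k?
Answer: 476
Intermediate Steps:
v(Z) = Z²
j = -180 (j = ((-4 - 1*(-6)) - 20)*10 = ((-4 + 6) - 20)*10 = (2 - 20)*10 = -18*10 = -180)
v(4)*(-1*17 + 58) + j = 4²*(-1*17 + 58) - 180 = 16*(-17 + 58) - 180 = 16*41 - 180 = 656 - 180 = 476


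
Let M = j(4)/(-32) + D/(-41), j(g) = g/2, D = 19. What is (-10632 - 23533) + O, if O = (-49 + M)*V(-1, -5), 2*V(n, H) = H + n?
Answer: -22314773/656 ≈ -34016.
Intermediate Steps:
j(g) = g/2 (j(g) = g*(½) = g/2)
V(n, H) = H/2 + n/2 (V(n, H) = (H + n)/2 = H/2 + n/2)
M = -345/656 (M = ((½)*4)/(-32) + 19/(-41) = 2*(-1/32) + 19*(-1/41) = -1/16 - 19/41 = -345/656 ≈ -0.52591)
O = 97467/656 (O = (-49 - 345/656)*((½)*(-5) + (½)*(-1)) = -32489*(-5/2 - ½)/656 = -32489/656*(-3) = 97467/656 ≈ 148.58)
(-10632 - 23533) + O = (-10632 - 23533) + 97467/656 = -34165 + 97467/656 = -22314773/656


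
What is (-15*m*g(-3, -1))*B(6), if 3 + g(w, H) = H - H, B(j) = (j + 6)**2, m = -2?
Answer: -12960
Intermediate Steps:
B(j) = (6 + j)**2
g(w, H) = -3 (g(w, H) = -3 + (H - H) = -3 + 0 = -3)
(-15*m*g(-3, -1))*B(6) = (-(-30)*(-3))*(6 + 6)**2 = -15*6*12**2 = -90*144 = -12960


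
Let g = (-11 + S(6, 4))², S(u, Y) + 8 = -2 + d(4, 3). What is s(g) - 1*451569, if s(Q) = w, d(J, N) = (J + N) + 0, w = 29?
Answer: -451540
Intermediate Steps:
d(J, N) = J + N
S(u, Y) = -3 (S(u, Y) = -8 + (-2 + (4 + 3)) = -8 + (-2 + 7) = -8 + 5 = -3)
g = 196 (g = (-11 - 3)² = (-14)² = 196)
s(Q) = 29
s(g) - 1*451569 = 29 - 1*451569 = 29 - 451569 = -451540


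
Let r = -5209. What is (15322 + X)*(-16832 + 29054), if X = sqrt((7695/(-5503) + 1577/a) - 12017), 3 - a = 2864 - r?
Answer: 187265484 + 2037*I*sqrt(23702805364118683710)/7401535 ≈ 1.8727e+8 + 1.3399e+6*I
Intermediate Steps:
a = -8070 (a = 3 - (2864 - 1*(-5209)) = 3 - (2864 + 5209) = 3 - 1*8073 = 3 - 8073 = -8070)
X = I*sqrt(23702805364118683710)/44409210 (X = sqrt((7695/(-5503) + 1577/(-8070)) - 12017) = sqrt((7695*(-1/5503) + 1577*(-1/8070)) - 12017) = sqrt((-7695/5503 - 1577/8070) - 12017) = sqrt(-70776881/44409210 - 12017) = sqrt(-533736253451/44409210) = I*sqrt(23702805364118683710)/44409210 ≈ 109.63*I)
(15322 + X)*(-16832 + 29054) = (15322 + I*sqrt(23702805364118683710)/44409210)*(-16832 + 29054) = (15322 + I*sqrt(23702805364118683710)/44409210)*12222 = 187265484 + 2037*I*sqrt(23702805364118683710)/7401535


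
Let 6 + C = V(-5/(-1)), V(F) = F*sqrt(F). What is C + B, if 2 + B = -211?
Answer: -219 + 5*sqrt(5) ≈ -207.82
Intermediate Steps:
V(F) = F**(3/2)
B = -213 (B = -2 - 211 = -213)
C = -6 + 5*sqrt(5) (C = -6 + (-5/(-1))**(3/2) = -6 + (-5*(-1))**(3/2) = -6 + 5**(3/2) = -6 + 5*sqrt(5) ≈ 5.1803)
C + B = (-6 + 5*sqrt(5)) - 213 = -219 + 5*sqrt(5)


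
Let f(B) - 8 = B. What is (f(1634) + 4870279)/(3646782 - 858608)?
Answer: 4871921/2788174 ≈ 1.7474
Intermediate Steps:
f(B) = 8 + B
(f(1634) + 4870279)/(3646782 - 858608) = ((8 + 1634) + 4870279)/(3646782 - 858608) = (1642 + 4870279)/2788174 = 4871921*(1/2788174) = 4871921/2788174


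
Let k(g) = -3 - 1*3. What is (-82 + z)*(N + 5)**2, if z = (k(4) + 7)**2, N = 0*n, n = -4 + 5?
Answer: -2025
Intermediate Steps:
n = 1
k(g) = -6 (k(g) = -3 - 3 = -6)
N = 0 (N = 0*1 = 0)
z = 1 (z = (-6 + 7)**2 = 1**2 = 1)
(-82 + z)*(N + 5)**2 = (-82 + 1)*(0 + 5)**2 = -81*5**2 = -81*25 = -2025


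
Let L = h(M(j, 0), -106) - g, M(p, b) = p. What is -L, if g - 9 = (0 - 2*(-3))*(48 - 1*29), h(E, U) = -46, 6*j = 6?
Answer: 169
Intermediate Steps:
j = 1 (j = (⅙)*6 = 1)
g = 123 (g = 9 + (0 - 2*(-3))*(48 - 1*29) = 9 + (0 + 6)*(48 - 29) = 9 + 6*19 = 9 + 114 = 123)
L = -169 (L = -46 - 1*123 = -46 - 123 = -169)
-L = -1*(-169) = 169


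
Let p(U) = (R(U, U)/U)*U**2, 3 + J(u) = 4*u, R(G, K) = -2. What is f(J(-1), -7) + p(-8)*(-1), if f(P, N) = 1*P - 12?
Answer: -35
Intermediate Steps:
J(u) = -3 + 4*u
p(U) = -2*U (p(U) = (-2/U)*U**2 = -2*U)
f(P, N) = -12 + P (f(P, N) = P - 12 = -12 + P)
f(J(-1), -7) + p(-8)*(-1) = (-12 + (-3 + 4*(-1))) - 2*(-8)*(-1) = (-12 + (-3 - 4)) + 16*(-1) = (-12 - 7) - 16 = -19 - 16 = -35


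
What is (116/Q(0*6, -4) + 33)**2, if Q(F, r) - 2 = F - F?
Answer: 8281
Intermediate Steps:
Q(F, r) = 2 (Q(F, r) = 2 + (F - F) = 2 + 0 = 2)
(116/Q(0*6, -4) + 33)**2 = (116/2 + 33)**2 = (116*(1/2) + 33)**2 = (58 + 33)**2 = 91**2 = 8281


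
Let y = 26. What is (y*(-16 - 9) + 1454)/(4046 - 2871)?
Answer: 804/1175 ≈ 0.68426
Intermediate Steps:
(y*(-16 - 9) + 1454)/(4046 - 2871) = (26*(-16 - 9) + 1454)/(4046 - 2871) = (26*(-25) + 1454)/1175 = (-650 + 1454)*(1/1175) = 804*(1/1175) = 804/1175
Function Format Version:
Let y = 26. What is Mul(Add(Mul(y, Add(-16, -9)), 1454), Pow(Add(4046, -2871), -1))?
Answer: Rational(804, 1175) ≈ 0.68426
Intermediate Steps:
Mul(Add(Mul(y, Add(-16, -9)), 1454), Pow(Add(4046, -2871), -1)) = Mul(Add(Mul(26, Add(-16, -9)), 1454), Pow(Add(4046, -2871), -1)) = Mul(Add(Mul(26, -25), 1454), Pow(1175, -1)) = Mul(Add(-650, 1454), Rational(1, 1175)) = Mul(804, Rational(1, 1175)) = Rational(804, 1175)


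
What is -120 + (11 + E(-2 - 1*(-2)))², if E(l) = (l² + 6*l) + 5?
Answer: 136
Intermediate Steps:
E(l) = 5 + l² + 6*l
-120 + (11 + E(-2 - 1*(-2)))² = -120 + (11 + (5 + (-2 - 1*(-2))² + 6*(-2 - 1*(-2))))² = -120 + (11 + (5 + (-2 + 2)² + 6*(-2 + 2)))² = -120 + (11 + (5 + 0² + 6*0))² = -120 + (11 + (5 + 0 + 0))² = -120 + (11 + 5)² = -120 + 16² = -120 + 256 = 136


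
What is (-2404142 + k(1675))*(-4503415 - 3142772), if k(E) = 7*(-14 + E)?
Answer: 18293617090305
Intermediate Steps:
k(E) = -98 + 7*E
(-2404142 + k(1675))*(-4503415 - 3142772) = (-2404142 + (-98 + 7*1675))*(-4503415 - 3142772) = (-2404142 + (-98 + 11725))*(-7646187) = (-2404142 + 11627)*(-7646187) = -2392515*(-7646187) = 18293617090305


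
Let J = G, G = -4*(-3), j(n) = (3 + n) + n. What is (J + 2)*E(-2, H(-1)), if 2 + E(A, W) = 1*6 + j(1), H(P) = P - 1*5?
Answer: 126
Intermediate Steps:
H(P) = -5 + P (H(P) = P - 5 = -5 + P)
j(n) = 3 + 2*n
E(A, W) = 9 (E(A, W) = -2 + (1*6 + (3 + 2*1)) = -2 + (6 + (3 + 2)) = -2 + (6 + 5) = -2 + 11 = 9)
G = 12
J = 12
(J + 2)*E(-2, H(-1)) = (12 + 2)*9 = 14*9 = 126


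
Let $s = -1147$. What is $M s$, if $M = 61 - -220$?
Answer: $-322307$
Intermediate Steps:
$M = 281$ ($M = 61 + 220 = 281$)
$M s = 281 \left(-1147\right) = -322307$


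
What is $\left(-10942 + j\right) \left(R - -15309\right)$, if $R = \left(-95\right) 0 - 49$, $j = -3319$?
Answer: $-217622860$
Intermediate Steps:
$R = -49$ ($R = 0 - 49 = -49$)
$\left(-10942 + j\right) \left(R - -15309\right) = \left(-10942 - 3319\right) \left(-49 - -15309\right) = - 14261 \left(-49 + 15309\right) = \left(-14261\right) 15260 = -217622860$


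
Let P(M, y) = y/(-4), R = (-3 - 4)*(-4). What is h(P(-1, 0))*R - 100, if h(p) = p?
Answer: -100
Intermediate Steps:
R = 28 (R = -7*(-4) = 28)
P(M, y) = -y/4 (P(M, y) = y*(-¼) = -y/4)
h(P(-1, 0))*R - 100 = -¼*0*28 - 100 = 0*28 - 100 = 0 - 100 = -100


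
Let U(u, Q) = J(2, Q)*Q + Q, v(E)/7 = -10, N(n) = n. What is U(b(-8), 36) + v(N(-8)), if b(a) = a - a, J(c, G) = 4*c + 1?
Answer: 290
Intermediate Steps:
v(E) = -70 (v(E) = 7*(-10) = -70)
J(c, G) = 1 + 4*c
b(a) = 0
U(u, Q) = 10*Q (U(u, Q) = (1 + 4*2)*Q + Q = (1 + 8)*Q + Q = 9*Q + Q = 10*Q)
U(b(-8), 36) + v(N(-8)) = 10*36 - 70 = 360 - 70 = 290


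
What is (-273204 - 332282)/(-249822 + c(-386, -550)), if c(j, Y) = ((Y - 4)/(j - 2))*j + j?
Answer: 58732142/24323637 ≈ 2.4146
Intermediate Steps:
c(j, Y) = j + j*(-4 + Y)/(-2 + j) (c(j, Y) = ((-4 + Y)/(-2 + j))*j + j = j*(-4 + Y)/(-2 + j) + j = j + j*(-4 + Y)/(-2 + j))
(-273204 - 332282)/(-249822 + c(-386, -550)) = (-273204 - 332282)/(-249822 - 386*(-6 - 550 - 386)/(-2 - 386)) = -605486/(-249822 - 386*(-942)/(-388)) = -605486/(-249822 - 386*(-1/388)*(-942)) = -605486/(-249822 - 90903/97) = -605486/(-24323637/97) = -605486*(-97/24323637) = 58732142/24323637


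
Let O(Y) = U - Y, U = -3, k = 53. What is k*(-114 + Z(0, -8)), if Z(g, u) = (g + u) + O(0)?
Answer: -6625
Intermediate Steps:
O(Y) = -3 - Y
Z(g, u) = -3 + g + u (Z(g, u) = (g + u) + (-3 - 1*0) = (g + u) + (-3 + 0) = (g + u) - 3 = -3 + g + u)
k*(-114 + Z(0, -8)) = 53*(-114 + (-3 + 0 - 8)) = 53*(-114 - 11) = 53*(-125) = -6625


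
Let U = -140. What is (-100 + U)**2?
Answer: 57600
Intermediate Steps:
(-100 + U)**2 = (-100 - 140)**2 = (-240)**2 = 57600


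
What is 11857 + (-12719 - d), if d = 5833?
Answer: -6695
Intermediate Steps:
11857 + (-12719 - d) = 11857 + (-12719 - 1*5833) = 11857 + (-12719 - 5833) = 11857 - 18552 = -6695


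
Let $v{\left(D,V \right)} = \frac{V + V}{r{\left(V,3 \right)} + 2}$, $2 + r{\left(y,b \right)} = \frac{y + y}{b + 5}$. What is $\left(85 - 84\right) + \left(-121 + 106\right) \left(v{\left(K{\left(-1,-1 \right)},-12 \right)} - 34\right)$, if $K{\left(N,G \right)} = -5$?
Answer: $391$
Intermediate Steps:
$r{\left(y,b \right)} = -2 + \frac{2 y}{5 + b}$ ($r{\left(y,b \right)} = -2 + \frac{y + y}{b + 5} = -2 + \frac{2 y}{5 + b}$)
$v{\left(D,V \right)} = 8$ ($v{\left(D,V \right)} = \frac{V + V}{\frac{2 \left(-5 + V - 3\right)}{5 + 3} + 2} = \frac{2 V}{\frac{2 \left(-5 + V - 3\right)}{8} + 2} = \frac{2 V}{2 \cdot \frac{1}{8} \left(-8 + V\right) + 2} = \frac{2 V}{\left(-2 + \frac{V}{4}\right) + 2} = \frac{2 V}{\frac{1}{4} V} = 2 V \frac{4}{V} = 8$)
$\left(85 - 84\right) + \left(-121 + 106\right) \left(v{\left(K{\left(-1,-1 \right)},-12 \right)} - 34\right) = \left(85 - 84\right) + \left(-121 + 106\right) \left(8 - 34\right) = 1 - -390 = 1 + 390 = 391$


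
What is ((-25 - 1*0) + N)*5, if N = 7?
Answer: -90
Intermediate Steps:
((-25 - 1*0) + N)*5 = ((-25 - 1*0) + 7)*5 = ((-25 + 0) + 7)*5 = (-25 + 7)*5 = -18*5 = -90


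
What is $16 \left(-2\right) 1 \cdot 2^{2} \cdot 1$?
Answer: $-128$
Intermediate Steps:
$16 \left(-2\right) 1 \cdot 2^{2} \cdot 1 = - 32 \cdot 1 \cdot 4 \cdot 1 = - 32 \cdot 4 \cdot 1 = \left(-32\right) 4 = -128$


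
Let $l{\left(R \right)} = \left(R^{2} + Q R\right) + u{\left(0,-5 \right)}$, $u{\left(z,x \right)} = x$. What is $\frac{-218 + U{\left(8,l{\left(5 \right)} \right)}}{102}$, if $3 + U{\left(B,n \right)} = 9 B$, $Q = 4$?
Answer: $- \frac{149}{102} \approx -1.4608$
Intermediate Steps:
$l{\left(R \right)} = -5 + R^{2} + 4 R$ ($l{\left(R \right)} = \left(R^{2} + 4 R\right) - 5 = -5 + R^{2} + 4 R$)
$U{\left(B,n \right)} = -3 + 9 B$
$\frac{-218 + U{\left(8,l{\left(5 \right)} \right)}}{102} = \frac{-218 + \left(-3 + 9 \cdot 8\right)}{102} = \frac{-218 + \left(-3 + 72\right)}{102} = \frac{-218 + 69}{102} = \frac{1}{102} \left(-149\right) = - \frac{149}{102}$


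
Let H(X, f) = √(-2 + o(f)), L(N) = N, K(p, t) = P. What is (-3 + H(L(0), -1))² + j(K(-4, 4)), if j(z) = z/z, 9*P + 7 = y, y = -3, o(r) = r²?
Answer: 9 - 6*I ≈ 9.0 - 6.0*I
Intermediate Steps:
P = -10/9 (P = -7/9 + (⅑)*(-3) = -7/9 - ⅓ = -10/9 ≈ -1.1111)
K(p, t) = -10/9
H(X, f) = √(-2 + f²)
j(z) = 1
(-3 + H(L(0), -1))² + j(K(-4, 4)) = (-3 + √(-2 + (-1)²))² + 1 = (-3 + √(-2 + 1))² + 1 = (-3 + √(-1))² + 1 = (-3 + I)² + 1 = 1 + (-3 + I)²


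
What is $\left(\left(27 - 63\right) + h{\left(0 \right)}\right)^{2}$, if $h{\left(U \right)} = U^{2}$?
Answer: $1296$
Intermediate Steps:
$\left(\left(27 - 63\right) + h{\left(0 \right)}\right)^{2} = \left(\left(27 - 63\right) + 0^{2}\right)^{2} = \left(\left(27 - 63\right) + 0\right)^{2} = \left(-36 + 0\right)^{2} = \left(-36\right)^{2} = 1296$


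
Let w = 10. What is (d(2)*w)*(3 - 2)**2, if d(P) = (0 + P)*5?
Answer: 100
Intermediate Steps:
d(P) = 5*P (d(P) = P*5 = 5*P)
(d(2)*w)*(3 - 2)**2 = ((5*2)*10)*(3 - 2)**2 = (10*10)*1**2 = 100*1 = 100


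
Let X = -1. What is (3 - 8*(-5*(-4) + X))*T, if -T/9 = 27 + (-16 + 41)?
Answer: 69732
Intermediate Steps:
T = -468 (T = -9*(27 + (-16 + 41)) = -9*(27 + 25) = -9*52 = -468)
(3 - 8*(-5*(-4) + X))*T = (3 - 8*(-5*(-4) - 1))*(-468) = (3 - 8*(20 - 1))*(-468) = (3 - 8*19)*(-468) = (3 - 152)*(-468) = -149*(-468) = 69732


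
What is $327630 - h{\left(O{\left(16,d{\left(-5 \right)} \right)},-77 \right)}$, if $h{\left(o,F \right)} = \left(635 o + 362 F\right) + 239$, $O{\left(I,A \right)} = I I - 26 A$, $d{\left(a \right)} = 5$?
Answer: $275255$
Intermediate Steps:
$O{\left(I,A \right)} = I^{2} - 26 A$
$h{\left(o,F \right)} = 239 + 362 F + 635 o$ ($h{\left(o,F \right)} = \left(362 F + 635 o\right) + 239 = 239 + 362 F + 635 o$)
$327630 - h{\left(O{\left(16,d{\left(-5 \right)} \right)},-77 \right)} = 327630 - \left(239 + 362 \left(-77\right) + 635 \left(16^{2} - 130\right)\right) = 327630 - \left(239 - 27874 + 635 \left(256 - 130\right)\right) = 327630 - \left(239 - 27874 + 635 \cdot 126\right) = 327630 - \left(239 - 27874 + 80010\right) = 327630 - 52375 = 275255$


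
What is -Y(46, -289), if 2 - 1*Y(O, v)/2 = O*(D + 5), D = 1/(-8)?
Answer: 889/2 ≈ 444.50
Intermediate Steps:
D = -⅛ ≈ -0.12500
Y(O, v) = 4 - 39*O/4 (Y(O, v) = 4 - 2*O*(-⅛ + 5) = 4 - 2*O*39/8 = 4 - 39*O/4)
-Y(46, -289) = -(4 - 39/4*46) = -(4 - 897/2) = -1*(-889/2) = 889/2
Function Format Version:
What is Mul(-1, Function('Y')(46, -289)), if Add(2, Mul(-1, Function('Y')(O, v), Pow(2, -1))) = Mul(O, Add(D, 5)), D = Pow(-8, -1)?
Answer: Rational(889, 2) ≈ 444.50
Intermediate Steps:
D = Rational(-1, 8) ≈ -0.12500
Function('Y')(O, v) = Add(4, Mul(Rational(-39, 4), O)) (Function('Y')(O, v) = Add(4, Mul(-2, Mul(O, Add(Rational(-1, 8), 5)))) = Add(4, Mul(-2, Mul(O, Rational(39, 8)))) = Add(4, Mul(-2, Mul(Rational(39, 8), O))) = Add(4, Mul(Rational(-39, 4), O)))
Mul(-1, Function('Y')(46, -289)) = Mul(-1, Add(4, Mul(Rational(-39, 4), 46))) = Mul(-1, Add(4, Rational(-897, 2))) = Mul(-1, Rational(-889, 2)) = Rational(889, 2)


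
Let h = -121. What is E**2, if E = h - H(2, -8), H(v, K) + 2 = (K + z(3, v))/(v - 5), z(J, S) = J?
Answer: 131044/9 ≈ 14560.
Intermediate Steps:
H(v, K) = -2 + (3 + K)/(-5 + v) (H(v, K) = -2 + (K + 3)/(v - 5) = -2 + (3 + K)/(-5 + v))
E = -362/3 (E = -121 - (13 - 8 - 2*2)/(-5 + 2) = -121 - (13 - 8 - 4)/(-3) = -121 - (-1)/3 = -121 - 1*(-1/3) = -121 + 1/3 = -362/3 ≈ -120.67)
E**2 = (-362/3)**2 = 131044/9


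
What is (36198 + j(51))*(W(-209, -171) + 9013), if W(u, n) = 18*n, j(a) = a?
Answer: 215137815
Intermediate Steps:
(36198 + j(51))*(W(-209, -171) + 9013) = (36198 + 51)*(18*(-171) + 9013) = 36249*(-3078 + 9013) = 36249*5935 = 215137815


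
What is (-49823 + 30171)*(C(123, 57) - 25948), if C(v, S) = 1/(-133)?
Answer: 67820722420/133 ≈ 5.0993e+8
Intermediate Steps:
C(v, S) = -1/133
(-49823 + 30171)*(C(123, 57) - 25948) = (-49823 + 30171)*(-1/133 - 25948) = -19652*(-3451085/133) = 67820722420/133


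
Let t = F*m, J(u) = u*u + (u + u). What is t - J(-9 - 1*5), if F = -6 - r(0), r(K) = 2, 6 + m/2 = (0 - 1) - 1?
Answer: -40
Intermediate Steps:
m = -16 (m = -12 + 2*((0 - 1) - 1) = -12 + 2*(-1 - 1) = -12 + 2*(-2) = -12 - 4 = -16)
F = -8 (F = -6 - 1*2 = -6 - 2 = -8)
J(u) = u² + 2*u
t = 128 (t = -8*(-16) = 128)
t - J(-9 - 1*5) = 128 - (-9 - 1*5)*(2 + (-9 - 1*5)) = 128 - (-9 - 5)*(2 + (-9 - 5)) = 128 - (-14)*(2 - 14) = 128 - (-14)*(-12) = 128 - 1*168 = 128 - 168 = -40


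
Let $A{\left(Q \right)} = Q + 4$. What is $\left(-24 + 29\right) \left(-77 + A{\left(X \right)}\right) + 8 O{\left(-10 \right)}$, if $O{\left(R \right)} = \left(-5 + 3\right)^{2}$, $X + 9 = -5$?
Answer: $-403$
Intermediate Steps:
$X = -14$ ($X = -9 - 5 = -14$)
$A{\left(Q \right)} = 4 + Q$
$O{\left(R \right)} = 4$ ($O{\left(R \right)} = \left(-2\right)^{2} = 4$)
$\left(-24 + 29\right) \left(-77 + A{\left(X \right)}\right) + 8 O{\left(-10 \right)} = \left(-24 + 29\right) \left(-77 + \left(4 - 14\right)\right) + 8 \cdot 4 = 5 \left(-77 - 10\right) + 32 = 5 \left(-87\right) + 32 = -435 + 32 = -403$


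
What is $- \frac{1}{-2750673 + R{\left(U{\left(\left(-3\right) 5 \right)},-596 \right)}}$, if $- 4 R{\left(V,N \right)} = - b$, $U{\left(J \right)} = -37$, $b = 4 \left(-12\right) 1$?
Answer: $\frac{1}{2750685} \approx 3.6355 \cdot 10^{-7}$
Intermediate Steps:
$b = -48$ ($b = \left(-48\right) 1 = -48$)
$R{\left(V,N \right)} = -12$ ($R{\left(V,N \right)} = - \frac{\left(-1\right) \left(-48\right)}{4} = \left(- \frac{1}{4}\right) 48 = -12$)
$- \frac{1}{-2750673 + R{\left(U{\left(\left(-3\right) 5 \right)},-596 \right)}} = - \frac{1}{-2750673 - 12} = - \frac{1}{-2750685} = \left(-1\right) \left(- \frac{1}{2750685}\right) = \frac{1}{2750685}$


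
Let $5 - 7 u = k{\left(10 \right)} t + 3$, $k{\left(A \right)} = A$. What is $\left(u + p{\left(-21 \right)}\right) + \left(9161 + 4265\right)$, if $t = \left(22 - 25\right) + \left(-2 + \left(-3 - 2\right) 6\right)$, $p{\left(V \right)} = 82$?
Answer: $\frac{94908}{7} \approx 13558.0$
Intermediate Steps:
$t = -35$ ($t = -3 + \left(-2 + \left(-3 - 2\right) 6\right) = -3 - 32 = -35$)
$u = \frac{352}{7}$ ($u = \frac{5}{7} - \frac{10 \left(-35\right) + 3}{7} = \frac{5}{7} - \frac{-350 + 3}{7} = \frac{5}{7} - - \frac{347}{7} = \frac{5}{7} + \frac{347}{7} = \frac{352}{7} \approx 50.286$)
$\left(u + p{\left(-21 \right)}\right) + \left(9161 + 4265\right) = \left(\frac{352}{7} + 82\right) + \left(9161 + 4265\right) = \frac{926}{7} + 13426 = \frac{94908}{7}$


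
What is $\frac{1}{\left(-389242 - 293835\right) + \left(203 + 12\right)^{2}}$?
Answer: $- \frac{1}{636852} \approx -1.5702 \cdot 10^{-6}$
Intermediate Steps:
$\frac{1}{\left(-389242 - 293835\right) + \left(203 + 12\right)^{2}} = \frac{1}{-683077 + 215^{2}} = \frac{1}{-683077 + 46225} = \frac{1}{-636852} = - \frac{1}{636852}$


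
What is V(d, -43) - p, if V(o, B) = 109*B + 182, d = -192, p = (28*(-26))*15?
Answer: 6415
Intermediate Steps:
p = -10920 (p = -728*15 = -10920)
V(o, B) = 182 + 109*B
V(d, -43) - p = (182 + 109*(-43)) - 1*(-10920) = (182 - 4687) + 10920 = -4505 + 10920 = 6415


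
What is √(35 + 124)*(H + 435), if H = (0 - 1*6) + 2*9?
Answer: 447*√159 ≈ 5636.5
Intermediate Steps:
H = 12 (H = (0 - 6) + 18 = -6 + 18 = 12)
√(35 + 124)*(H + 435) = √(35 + 124)*(12 + 435) = √159*447 = 447*√159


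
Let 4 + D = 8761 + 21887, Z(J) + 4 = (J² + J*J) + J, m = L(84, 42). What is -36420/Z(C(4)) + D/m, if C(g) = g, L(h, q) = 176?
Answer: -84833/88 ≈ -964.01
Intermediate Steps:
m = 176
Z(J) = -4 + J + 2*J² (Z(J) = -4 + ((J² + J*J) + J) = -4 + ((J² + J²) + J) = -4 + (2*J² + J) = -4 + (J + 2*J²) = -4 + J + 2*J²)
D = 30644 (D = -4 + (8761 + 21887) = -4 + 30648 = 30644)
-36420/Z(C(4)) + D/m = -36420/(-4 + 4 + 2*4²) + 30644/176 = -36420/(-4 + 4 + 2*16) + 30644*(1/176) = -36420/(-4 + 4 + 32) + 7661/44 = -36420/32 + 7661/44 = -36420*1/32 + 7661/44 = -9105/8 + 7661/44 = -84833/88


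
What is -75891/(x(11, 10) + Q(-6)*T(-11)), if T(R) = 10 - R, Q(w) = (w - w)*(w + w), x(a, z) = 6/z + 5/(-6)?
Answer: 2276730/7 ≈ 3.2525e+5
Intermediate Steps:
x(a, z) = -⅚ + 6/z (x(a, z) = 6/z + 5*(-⅙) = 6/z - ⅚ = -⅚ + 6/z)
Q(w) = 0 (Q(w) = 0*(2*w) = 0)
-75891/(x(11, 10) + Q(-6)*T(-11)) = -75891/((-⅚ + 6/10) + 0*(10 - 1*(-11))) = -75891/((-⅚ + 6*(⅒)) + 0*(10 + 11)) = -75891/((-⅚ + ⅗) + 0*21) = -75891/(-7/30 + 0) = -75891/(-7/30) = -75891*(-30/7) = 2276730/7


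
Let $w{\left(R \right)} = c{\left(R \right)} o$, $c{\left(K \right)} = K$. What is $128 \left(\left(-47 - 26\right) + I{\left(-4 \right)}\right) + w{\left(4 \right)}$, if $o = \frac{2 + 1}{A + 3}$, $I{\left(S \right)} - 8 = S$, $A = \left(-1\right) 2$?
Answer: $-8820$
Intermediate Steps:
$A = -2$
$I{\left(S \right)} = 8 + S$
$o = 3$ ($o = \frac{2 + 1}{-2 + 3} = \frac{3}{1} = 3 \cdot 1 = 3$)
$w{\left(R \right)} = 3 R$ ($w{\left(R \right)} = R 3 = 3 R$)
$128 \left(\left(-47 - 26\right) + I{\left(-4 \right)}\right) + w{\left(4 \right)} = 128 \left(\left(-47 - 26\right) + \left(8 - 4\right)\right) + 3 \cdot 4 = 128 \left(-73 + 4\right) + 12 = 128 \left(-69\right) + 12 = -8832 + 12 = -8820$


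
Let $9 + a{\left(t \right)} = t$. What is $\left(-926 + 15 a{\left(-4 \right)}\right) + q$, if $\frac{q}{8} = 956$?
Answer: $6527$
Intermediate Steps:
$q = 7648$ ($q = 8 \cdot 956 = 7648$)
$a{\left(t \right)} = -9 + t$
$\left(-926 + 15 a{\left(-4 \right)}\right) + q = \left(-926 + 15 \left(-9 - 4\right)\right) + 7648 = \left(-926 + 15 \left(-13\right)\right) + 7648 = \left(-926 - 195\right) + 7648 = -1121 + 7648 = 6527$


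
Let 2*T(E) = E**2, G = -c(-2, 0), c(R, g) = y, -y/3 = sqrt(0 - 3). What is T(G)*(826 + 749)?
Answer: -42525/2 ≈ -21263.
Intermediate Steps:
y = -3*I*sqrt(3) (y = -3*sqrt(0 - 3) = -3*I*sqrt(3) ≈ -5.1962*I)
c(R, g) = -3*I*sqrt(3)
G = 3*I*sqrt(3) (G = -(-3)*I*sqrt(3) = 3*I*sqrt(3) ≈ 5.1962*I)
T(E) = E**2/2
T(G)*(826 + 749) = ((3*I*sqrt(3))**2/2)*(826 + 749) = ((1/2)*(-27))*1575 = -27/2*1575 = -42525/2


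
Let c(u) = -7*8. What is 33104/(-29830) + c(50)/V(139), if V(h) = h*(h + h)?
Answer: -320218812/288172715 ≈ -1.1112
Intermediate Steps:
V(h) = 2*h² (V(h) = h*(2*h) = 2*h²)
c(u) = -56
33104/(-29830) + c(50)/V(139) = 33104/(-29830) - 56/(2*139²) = 33104*(-1/29830) - 56/(2*19321) = -16552/14915 - 56/38642 = -16552/14915 - 56*1/38642 = -16552/14915 - 28/19321 = -320218812/288172715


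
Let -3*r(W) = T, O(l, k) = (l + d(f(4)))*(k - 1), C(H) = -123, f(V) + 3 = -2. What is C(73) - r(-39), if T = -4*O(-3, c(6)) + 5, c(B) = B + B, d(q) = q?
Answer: -4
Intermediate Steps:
f(V) = -5 (f(V) = -3 - 2 = -5)
c(B) = 2*B
O(l, k) = (-1 + k)*(-5 + l) (O(l, k) = (l - 5)*(k - 1) = (-5 + l)*(-1 + k) = (-1 + k)*(-5 + l))
T = 357 (T = -4*(5 - 1*(-3) - 10*6 + (2*6)*(-3)) + 5 = -4*(5 + 3 - 5*12 + 12*(-3)) + 5 = -4*(5 + 3 - 60 - 36) + 5 = -4*(-88) + 5 = 352 + 5 = 357)
r(W) = -119 (r(W) = -1/3*357 = -119)
C(73) - r(-39) = -123 - 1*(-119) = -123 + 119 = -4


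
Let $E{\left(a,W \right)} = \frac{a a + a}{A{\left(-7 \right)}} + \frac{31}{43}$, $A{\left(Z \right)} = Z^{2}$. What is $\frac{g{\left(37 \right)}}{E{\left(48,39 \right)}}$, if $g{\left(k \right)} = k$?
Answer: $\frac{1591}{2095} \approx 0.75943$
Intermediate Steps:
$E{\left(a,W \right)} = \frac{31}{43} + \frac{a}{49} + \frac{a^{2}}{49}$ ($E{\left(a,W \right)} = \frac{a a + a}{\left(-7\right)^{2}} + \frac{31}{43} = \frac{a^{2} + a}{49} + 31 \cdot \frac{1}{43} = \left(a + a^{2}\right) \frac{1}{49} + \frac{31}{43} = \left(\frac{a}{49} + \frac{a^{2}}{49}\right) + \frac{31}{43} = \frac{31}{43} + \frac{a}{49} + \frac{a^{2}}{49}$)
$\frac{g{\left(37 \right)}}{E{\left(48,39 \right)}} = \frac{37}{\frac{31}{43} + \frac{1}{49} \cdot 48 + \frac{48^{2}}{49}} = \frac{37}{\frac{31}{43} + \frac{48}{49} + \frac{1}{49} \cdot 2304} = \frac{37}{\frac{31}{43} + \frac{48}{49} + \frac{2304}{49}} = \frac{37}{\frac{2095}{43}} = 37 \cdot \frac{43}{2095} = \frac{1591}{2095}$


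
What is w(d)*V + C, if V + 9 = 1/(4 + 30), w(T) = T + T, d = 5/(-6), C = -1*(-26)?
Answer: 4177/102 ≈ 40.951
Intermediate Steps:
C = 26
d = -⅚ (d = 5*(-⅙) = -⅚ ≈ -0.83333)
w(T) = 2*T
V = -305/34 (V = -9 + 1/(4 + 30) = -9 + 1/34 = -305/34 ≈ -8.9706)
w(d)*V + C = (2*(-⅚))*(-305/34) + 26 = -5/3*(-305/34) + 26 = 1525/102 + 26 = 4177/102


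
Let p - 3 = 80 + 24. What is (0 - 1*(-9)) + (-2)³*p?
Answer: -847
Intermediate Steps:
p = 107 (p = 3 + (80 + 24) = 3 + 104 = 107)
(0 - 1*(-9)) + (-2)³*p = (0 - 1*(-9)) + (-2)³*107 = (0 + 9) - 8*107 = 9 - 856 = -847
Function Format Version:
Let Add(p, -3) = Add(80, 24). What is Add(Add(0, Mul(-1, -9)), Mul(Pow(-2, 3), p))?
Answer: -847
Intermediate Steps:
p = 107 (p = Add(3, Add(80, 24)) = Add(3, 104) = 107)
Add(Add(0, Mul(-1, -9)), Mul(Pow(-2, 3), p)) = Add(Add(0, Mul(-1, -9)), Mul(Pow(-2, 3), 107)) = Add(Add(0, 9), Mul(-8, 107)) = Add(9, -856) = -847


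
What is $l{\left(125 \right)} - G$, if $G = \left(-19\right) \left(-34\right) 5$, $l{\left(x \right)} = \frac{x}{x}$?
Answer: $-3229$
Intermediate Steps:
$l{\left(x \right)} = 1$
$G = 3230$ ($G = 646 \cdot 5 = 3230$)
$l{\left(125 \right)} - G = 1 - 3230 = -3229$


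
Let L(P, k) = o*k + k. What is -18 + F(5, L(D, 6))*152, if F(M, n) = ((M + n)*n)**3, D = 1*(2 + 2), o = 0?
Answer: 43699374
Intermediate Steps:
D = 4 (D = 1*4 = 4)
L(P, k) = k (L(P, k) = 0*k + k = 0 + k = k)
F(M, n) = n**3*(M + n)**3 (F(M, n) = (n*(M + n))**3 = n**3*(M + n)**3)
-18 + F(5, L(D, 6))*152 = -18 + (6**3*(5 + 6)**3)*152 = -18 + (216*11**3)*152 = -18 + (216*1331)*152 = -18 + 287496*152 = -18 + 43699392 = 43699374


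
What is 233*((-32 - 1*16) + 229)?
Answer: 42173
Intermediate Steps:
233*((-32 - 1*16) + 229) = 233*((-32 - 16) + 229) = 233*(-48 + 229) = 233*181 = 42173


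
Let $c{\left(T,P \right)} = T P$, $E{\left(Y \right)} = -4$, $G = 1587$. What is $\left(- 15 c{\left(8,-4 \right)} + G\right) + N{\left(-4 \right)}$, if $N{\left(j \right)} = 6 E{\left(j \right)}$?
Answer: $2043$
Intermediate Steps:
$N{\left(j \right)} = -24$ ($N{\left(j \right)} = 6 \left(-4\right) = -24$)
$c{\left(T,P \right)} = P T$
$\left(- 15 c{\left(8,-4 \right)} + G\right) + N{\left(-4 \right)} = \left(- 15 \left(\left(-4\right) 8\right) + 1587\right) - 24 = \left(\left(-15\right) \left(-32\right) + 1587\right) - 24 = \left(480 + 1587\right) - 24 = 2067 - 24 = 2043$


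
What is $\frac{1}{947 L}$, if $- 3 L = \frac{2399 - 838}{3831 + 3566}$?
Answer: $- \frac{22191}{1478267} \approx -0.015011$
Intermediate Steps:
$L = - \frac{1561}{22191}$ ($L = - \frac{\left(2399 - 838\right) \frac{1}{3831 + 3566}}{3} = - \frac{1561 \cdot \frac{1}{7397}}{3} = \left(- \frac{1}{3}\right) \frac{1561}{7397} = - \frac{1561}{22191} \approx -0.070344$)
$\frac{1}{947 L} = \frac{1}{947 \left(- \frac{1561}{22191}\right)} = \frac{1}{947} \left(- \frac{22191}{1561}\right) = - \frac{22191}{1478267}$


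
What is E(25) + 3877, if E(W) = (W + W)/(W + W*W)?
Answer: 50402/13 ≈ 3877.1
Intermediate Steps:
E(W) = 2*W/(W + W²) (E(W) = (2*W)/(W + W²) = 2*W/(W + W²))
E(25) + 3877 = 2/(1 + 25) + 3877 = 2/26 + 3877 = 2*(1/26) + 3877 = 1/13 + 3877 = 50402/13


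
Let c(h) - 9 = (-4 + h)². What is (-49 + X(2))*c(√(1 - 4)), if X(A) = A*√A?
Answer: -(9 + (4 - I*√3)²)*(49 - 2*√2) ≈ -1015.8 + 639.77*I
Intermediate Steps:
c(h) = 9 + (-4 + h)²
X(A) = A^(3/2)
(-49 + X(2))*c(√(1 - 4)) = (-49 + 2^(3/2))*(9 + (-4 + √(1 - 4))²) = (-49 + 2*√2)*(9 + (-4 + √(-3))²) = (-49 + 2*√2)*(9 + (-4 + I*√3)²)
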